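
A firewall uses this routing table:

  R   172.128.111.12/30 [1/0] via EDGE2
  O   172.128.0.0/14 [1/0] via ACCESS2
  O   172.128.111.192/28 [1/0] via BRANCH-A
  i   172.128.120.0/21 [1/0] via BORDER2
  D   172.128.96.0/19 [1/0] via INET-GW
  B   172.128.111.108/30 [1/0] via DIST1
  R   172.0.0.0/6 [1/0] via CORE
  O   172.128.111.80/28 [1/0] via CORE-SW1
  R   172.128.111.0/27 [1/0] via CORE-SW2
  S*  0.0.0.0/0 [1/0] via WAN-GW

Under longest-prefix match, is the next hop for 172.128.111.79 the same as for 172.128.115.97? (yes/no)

yes

172.128.111.79: longest match 172.128.96.0/19 -> INET-GW
172.128.115.97: longest match 172.128.96.0/19 -> INET-GW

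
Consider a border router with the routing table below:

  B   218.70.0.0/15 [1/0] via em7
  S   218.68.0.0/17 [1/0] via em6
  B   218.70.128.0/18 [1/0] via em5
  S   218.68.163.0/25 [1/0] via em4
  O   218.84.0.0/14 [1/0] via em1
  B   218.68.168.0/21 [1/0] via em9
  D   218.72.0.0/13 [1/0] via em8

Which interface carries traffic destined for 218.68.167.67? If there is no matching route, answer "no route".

no route

No entry's prefix contains 218.68.167.67; there is no default route.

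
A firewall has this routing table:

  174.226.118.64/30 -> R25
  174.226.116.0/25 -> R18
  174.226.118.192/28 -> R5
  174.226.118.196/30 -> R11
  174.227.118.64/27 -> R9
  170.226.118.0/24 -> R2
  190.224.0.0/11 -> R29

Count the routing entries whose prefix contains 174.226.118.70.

No listed prefix contains 174.226.118.70.
Total matching entries: 0.

0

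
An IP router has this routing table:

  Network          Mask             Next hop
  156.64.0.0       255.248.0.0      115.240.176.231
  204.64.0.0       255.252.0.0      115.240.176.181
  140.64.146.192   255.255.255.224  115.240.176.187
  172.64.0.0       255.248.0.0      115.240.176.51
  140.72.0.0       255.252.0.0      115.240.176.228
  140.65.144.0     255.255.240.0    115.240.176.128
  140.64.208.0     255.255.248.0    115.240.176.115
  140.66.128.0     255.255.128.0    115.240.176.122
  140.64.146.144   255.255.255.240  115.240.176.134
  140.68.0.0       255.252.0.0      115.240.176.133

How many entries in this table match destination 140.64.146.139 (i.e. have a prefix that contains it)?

No listed prefix contains 140.64.146.139.
Total matching entries: 0.

0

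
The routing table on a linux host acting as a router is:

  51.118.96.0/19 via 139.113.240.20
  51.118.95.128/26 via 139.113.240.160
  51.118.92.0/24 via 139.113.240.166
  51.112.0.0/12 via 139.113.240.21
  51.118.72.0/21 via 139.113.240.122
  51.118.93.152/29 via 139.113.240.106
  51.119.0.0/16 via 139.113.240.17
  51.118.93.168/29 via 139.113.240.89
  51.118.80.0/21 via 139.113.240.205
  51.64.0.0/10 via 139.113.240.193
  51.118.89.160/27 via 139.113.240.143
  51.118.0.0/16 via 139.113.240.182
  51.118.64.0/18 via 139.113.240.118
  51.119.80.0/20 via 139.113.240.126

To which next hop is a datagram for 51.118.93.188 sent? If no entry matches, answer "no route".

Routes whose prefix contains 51.118.93.188:
  51.64.0.0/10 (51.64.0.0 - 51.127.255.255) -> 139.113.240.193
  51.112.0.0/12 (51.112.0.0 - 51.127.255.255) -> 139.113.240.21
  51.118.0.0/16 (51.118.0.0 - 51.118.255.255) -> 139.113.240.182
  51.118.64.0/18 (51.118.64.0 - 51.118.127.255) -> 139.113.240.118
More-specific entries that do NOT match:
  51.118.93.152/29 (51.118.93.152 - 51.118.93.159) does not contain 51.118.93.188
  51.118.93.168/29 (51.118.93.168 - 51.118.93.175) does not contain 51.118.93.188
  51.118.89.160/27 (51.118.89.160 - 51.118.89.191) does not contain 51.118.93.188
  51.118.95.128/26 (51.118.95.128 - 51.118.95.191) does not contain 51.118.93.188
  51.118.92.0/24 (51.118.92.0 - 51.118.92.255) does not contain 51.118.93.188
  51.118.72.0/21 (51.118.72.0 - 51.118.79.255) does not contain 51.118.93.188
  51.118.80.0/21 (51.118.80.0 - 51.118.87.255) does not contain 51.118.93.188
  51.119.80.0/20 (51.119.80.0 - 51.119.95.255) does not contain 51.118.93.188
  51.118.96.0/19 (51.118.96.0 - 51.118.127.255) does not contain 51.118.93.188
Longest matching prefix is /18 -> next hop 139.113.240.118.

139.113.240.118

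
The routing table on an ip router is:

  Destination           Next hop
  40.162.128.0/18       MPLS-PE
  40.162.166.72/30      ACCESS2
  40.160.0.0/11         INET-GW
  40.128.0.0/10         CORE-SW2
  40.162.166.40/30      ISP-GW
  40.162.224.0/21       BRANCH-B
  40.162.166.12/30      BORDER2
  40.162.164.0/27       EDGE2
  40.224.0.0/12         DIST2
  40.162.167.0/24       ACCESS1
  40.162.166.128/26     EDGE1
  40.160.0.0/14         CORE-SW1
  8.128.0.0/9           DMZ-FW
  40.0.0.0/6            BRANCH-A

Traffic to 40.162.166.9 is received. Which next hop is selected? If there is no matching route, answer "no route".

MPLS-PE

Routes whose prefix contains 40.162.166.9:
  40.0.0.0/6 (40.0.0.0 - 43.255.255.255) -> BRANCH-A
  40.128.0.0/10 (40.128.0.0 - 40.191.255.255) -> CORE-SW2
  40.160.0.0/11 (40.160.0.0 - 40.191.255.255) -> INET-GW
  40.160.0.0/14 (40.160.0.0 - 40.163.255.255) -> CORE-SW1
  40.162.128.0/18 (40.162.128.0 - 40.162.191.255) -> MPLS-PE
More-specific entries that do NOT match:
  40.162.166.72/30 (40.162.166.72 - 40.162.166.75) does not contain 40.162.166.9
  40.162.166.40/30 (40.162.166.40 - 40.162.166.43) does not contain 40.162.166.9
  40.162.166.12/30 (40.162.166.12 - 40.162.166.15) does not contain 40.162.166.9
  40.162.164.0/27 (40.162.164.0 - 40.162.164.31) does not contain 40.162.166.9
  40.162.166.128/26 (40.162.166.128 - 40.162.166.191) does not contain 40.162.166.9
  40.162.167.0/24 (40.162.167.0 - 40.162.167.255) does not contain 40.162.166.9
  40.162.224.0/21 (40.162.224.0 - 40.162.231.255) does not contain 40.162.166.9
Longest matching prefix is /18 -> next hop MPLS-PE.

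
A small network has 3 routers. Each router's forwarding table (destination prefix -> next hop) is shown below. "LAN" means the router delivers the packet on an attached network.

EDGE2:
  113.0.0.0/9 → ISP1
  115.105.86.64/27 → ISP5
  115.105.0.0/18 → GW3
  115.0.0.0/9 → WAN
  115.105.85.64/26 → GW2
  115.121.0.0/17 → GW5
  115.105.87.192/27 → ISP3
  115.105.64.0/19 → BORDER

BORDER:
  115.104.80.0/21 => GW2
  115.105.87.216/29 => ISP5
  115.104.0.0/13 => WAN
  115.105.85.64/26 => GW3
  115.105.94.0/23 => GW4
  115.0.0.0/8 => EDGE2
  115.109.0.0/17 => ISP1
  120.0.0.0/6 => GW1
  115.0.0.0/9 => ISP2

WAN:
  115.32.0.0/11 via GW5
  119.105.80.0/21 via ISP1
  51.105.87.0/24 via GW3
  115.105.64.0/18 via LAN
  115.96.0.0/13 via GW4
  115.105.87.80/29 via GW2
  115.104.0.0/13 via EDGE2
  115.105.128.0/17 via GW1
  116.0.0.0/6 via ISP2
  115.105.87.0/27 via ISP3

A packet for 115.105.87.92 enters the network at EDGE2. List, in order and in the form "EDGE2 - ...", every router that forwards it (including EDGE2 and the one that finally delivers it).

At EDGE2: longest match for 115.105.87.92 is 115.105.64.0/19 -> BORDER
At BORDER: longest match for 115.105.87.92 is 115.104.0.0/13 -> WAN
At WAN: longest match for 115.105.87.92 is 115.105.64.0/18 -> LAN

EDGE2 - BORDER - WAN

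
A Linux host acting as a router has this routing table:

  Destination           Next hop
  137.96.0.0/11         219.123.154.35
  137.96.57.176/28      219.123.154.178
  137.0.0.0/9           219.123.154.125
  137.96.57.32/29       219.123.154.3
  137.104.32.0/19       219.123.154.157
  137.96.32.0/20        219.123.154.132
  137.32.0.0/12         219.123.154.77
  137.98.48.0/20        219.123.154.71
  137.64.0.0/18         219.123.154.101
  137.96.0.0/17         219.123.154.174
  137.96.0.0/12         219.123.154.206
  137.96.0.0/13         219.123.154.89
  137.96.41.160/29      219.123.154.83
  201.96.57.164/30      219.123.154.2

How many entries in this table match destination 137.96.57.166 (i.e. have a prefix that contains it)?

5

Prefixes containing 137.96.57.166:
  137.0.0.0/9 (137.0.0.0 - 137.127.255.255)
  137.96.0.0/11 (137.96.0.0 - 137.127.255.255)
  137.96.0.0/12 (137.96.0.0 - 137.111.255.255)
  137.96.0.0/13 (137.96.0.0 - 137.103.255.255)
  137.96.0.0/17 (137.96.0.0 - 137.96.127.255)
Total matching entries: 5.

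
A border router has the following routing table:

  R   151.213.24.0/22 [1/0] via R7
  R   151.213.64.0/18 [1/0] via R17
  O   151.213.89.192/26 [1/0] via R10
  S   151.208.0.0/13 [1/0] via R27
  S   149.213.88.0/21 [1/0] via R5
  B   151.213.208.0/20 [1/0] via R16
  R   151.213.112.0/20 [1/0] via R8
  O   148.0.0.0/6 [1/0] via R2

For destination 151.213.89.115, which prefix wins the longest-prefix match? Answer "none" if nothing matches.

151.213.64.0/18

Entries matching 151.213.89.115:
  148.0.0.0/6 (148.0.0.0 - 151.255.255.255)
  151.208.0.0/13 (151.208.0.0 - 151.215.255.255)
  151.213.64.0/18 (151.213.64.0 - 151.213.127.255)
Most specific is 151.213.64.0/18.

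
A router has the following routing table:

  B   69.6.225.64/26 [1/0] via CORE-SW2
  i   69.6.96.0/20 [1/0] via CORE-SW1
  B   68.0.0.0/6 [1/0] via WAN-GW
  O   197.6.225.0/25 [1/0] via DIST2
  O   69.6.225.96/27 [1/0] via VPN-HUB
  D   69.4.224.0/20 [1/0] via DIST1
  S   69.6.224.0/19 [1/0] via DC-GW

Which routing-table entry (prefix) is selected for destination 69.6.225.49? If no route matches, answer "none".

69.6.224.0/19

Entries matching 69.6.225.49:
  68.0.0.0/6 (68.0.0.0 - 71.255.255.255)
  69.6.224.0/19 (69.6.224.0 - 69.6.255.255)
Most specific is 69.6.224.0/19.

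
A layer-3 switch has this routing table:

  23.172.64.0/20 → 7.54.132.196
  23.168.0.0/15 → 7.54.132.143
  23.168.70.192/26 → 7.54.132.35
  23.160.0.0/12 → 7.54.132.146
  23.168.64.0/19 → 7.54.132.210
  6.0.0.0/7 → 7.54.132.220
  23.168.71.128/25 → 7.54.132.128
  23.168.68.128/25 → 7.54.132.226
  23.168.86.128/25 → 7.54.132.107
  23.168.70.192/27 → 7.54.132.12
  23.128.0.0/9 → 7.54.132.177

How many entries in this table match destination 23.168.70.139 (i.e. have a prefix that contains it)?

4

Prefixes containing 23.168.70.139:
  23.128.0.0/9 (23.128.0.0 - 23.255.255.255)
  23.160.0.0/12 (23.160.0.0 - 23.175.255.255)
  23.168.0.0/15 (23.168.0.0 - 23.169.255.255)
  23.168.64.0/19 (23.168.64.0 - 23.168.95.255)
Total matching entries: 4.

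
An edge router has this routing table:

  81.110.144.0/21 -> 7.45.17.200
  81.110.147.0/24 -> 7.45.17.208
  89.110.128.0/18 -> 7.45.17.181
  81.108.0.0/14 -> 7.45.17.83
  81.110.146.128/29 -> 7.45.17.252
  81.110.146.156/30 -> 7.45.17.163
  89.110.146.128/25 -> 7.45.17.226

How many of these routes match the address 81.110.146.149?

Prefixes containing 81.110.146.149:
  81.108.0.0/14 (81.108.0.0 - 81.111.255.255)
  81.110.144.0/21 (81.110.144.0 - 81.110.151.255)
Total matching entries: 2.

2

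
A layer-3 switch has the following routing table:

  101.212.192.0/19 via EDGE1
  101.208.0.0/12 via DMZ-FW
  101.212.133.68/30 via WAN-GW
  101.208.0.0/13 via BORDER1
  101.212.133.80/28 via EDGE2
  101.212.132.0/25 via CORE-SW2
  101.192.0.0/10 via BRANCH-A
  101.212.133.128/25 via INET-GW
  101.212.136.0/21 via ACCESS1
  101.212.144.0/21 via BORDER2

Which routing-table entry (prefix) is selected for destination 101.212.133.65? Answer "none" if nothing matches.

Entries matching 101.212.133.65:
  101.192.0.0/10 (101.192.0.0 - 101.255.255.255)
  101.208.0.0/12 (101.208.0.0 - 101.223.255.255)
  101.208.0.0/13 (101.208.0.0 - 101.215.255.255)
Most specific is 101.208.0.0/13.

101.208.0.0/13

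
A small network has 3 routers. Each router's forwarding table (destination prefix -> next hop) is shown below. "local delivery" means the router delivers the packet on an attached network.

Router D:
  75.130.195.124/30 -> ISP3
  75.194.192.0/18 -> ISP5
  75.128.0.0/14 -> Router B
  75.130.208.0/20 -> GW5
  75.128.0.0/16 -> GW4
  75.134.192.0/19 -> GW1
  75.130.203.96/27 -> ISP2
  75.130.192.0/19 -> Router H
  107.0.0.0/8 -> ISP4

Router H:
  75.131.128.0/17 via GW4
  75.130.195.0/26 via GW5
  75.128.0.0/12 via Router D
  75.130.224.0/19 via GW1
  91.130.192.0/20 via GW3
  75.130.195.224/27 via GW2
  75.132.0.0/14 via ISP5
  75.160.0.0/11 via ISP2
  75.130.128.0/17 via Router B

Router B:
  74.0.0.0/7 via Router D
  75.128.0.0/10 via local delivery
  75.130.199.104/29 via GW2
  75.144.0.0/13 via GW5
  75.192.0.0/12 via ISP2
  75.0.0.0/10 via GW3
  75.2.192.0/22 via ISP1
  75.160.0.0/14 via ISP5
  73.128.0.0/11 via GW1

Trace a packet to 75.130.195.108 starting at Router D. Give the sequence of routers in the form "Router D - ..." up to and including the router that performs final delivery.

Router D - Router H - Router B

At Router D: longest match for 75.130.195.108 is 75.130.192.0/19 -> Router H
At Router H: longest match for 75.130.195.108 is 75.130.128.0/17 -> Router B
At Router B: longest match for 75.130.195.108 is 75.128.0.0/10 -> local delivery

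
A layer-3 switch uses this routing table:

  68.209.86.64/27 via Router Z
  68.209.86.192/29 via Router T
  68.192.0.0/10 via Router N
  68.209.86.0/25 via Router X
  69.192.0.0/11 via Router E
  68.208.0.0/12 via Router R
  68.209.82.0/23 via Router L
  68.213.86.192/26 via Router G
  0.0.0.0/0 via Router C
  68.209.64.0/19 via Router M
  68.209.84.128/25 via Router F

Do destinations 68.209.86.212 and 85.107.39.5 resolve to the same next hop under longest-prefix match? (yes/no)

68.209.86.212: longest match 68.209.64.0/19 -> Router M
85.107.39.5: longest match 0.0.0.0/0 -> Router C

no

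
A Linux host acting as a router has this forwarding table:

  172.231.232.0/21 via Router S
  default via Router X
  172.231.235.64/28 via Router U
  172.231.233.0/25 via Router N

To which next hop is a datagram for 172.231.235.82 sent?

Routes whose prefix contains 172.231.235.82:
  0.0.0.0/0 (default, matches everything) -> Router X
  172.231.232.0/21 (172.231.232.0 - 172.231.239.255) -> Router S
More-specific entries that do NOT match:
  172.231.235.64/28 (172.231.235.64 - 172.231.235.79) does not contain 172.231.235.82
  172.231.233.0/25 (172.231.233.0 - 172.231.233.127) does not contain 172.231.235.82
Longest matching prefix is /21 -> next hop Router S.

Router S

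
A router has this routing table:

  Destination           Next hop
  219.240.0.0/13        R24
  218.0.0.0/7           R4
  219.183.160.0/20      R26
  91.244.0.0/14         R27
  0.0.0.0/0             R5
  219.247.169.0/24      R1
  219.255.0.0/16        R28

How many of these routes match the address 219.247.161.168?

Prefixes containing 219.247.161.168:
  0.0.0.0/0 (default, matches everything)
  218.0.0.0/7 (218.0.0.0 - 219.255.255.255)
  219.240.0.0/13 (219.240.0.0 - 219.247.255.255)
Total matching entries: 3.

3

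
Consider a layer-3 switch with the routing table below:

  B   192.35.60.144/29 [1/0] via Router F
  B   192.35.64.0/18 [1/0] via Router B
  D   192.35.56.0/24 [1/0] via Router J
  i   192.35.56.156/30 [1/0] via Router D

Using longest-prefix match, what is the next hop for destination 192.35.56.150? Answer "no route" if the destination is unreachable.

Router J

Routes whose prefix contains 192.35.56.150:
  192.35.56.0/24 (192.35.56.0 - 192.35.56.255) -> Router J
More-specific entries that do NOT match:
  192.35.56.156/30 (192.35.56.156 - 192.35.56.159) does not contain 192.35.56.150
  192.35.60.144/29 (192.35.60.144 - 192.35.60.151) does not contain 192.35.56.150
Longest matching prefix is /24 -> next hop Router J.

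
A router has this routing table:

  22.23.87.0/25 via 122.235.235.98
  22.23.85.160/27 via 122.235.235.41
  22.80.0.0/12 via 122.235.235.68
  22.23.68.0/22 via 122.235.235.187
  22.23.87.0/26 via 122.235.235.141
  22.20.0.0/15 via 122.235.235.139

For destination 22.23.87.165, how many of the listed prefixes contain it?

No listed prefix contains 22.23.87.165.
Total matching entries: 0.

0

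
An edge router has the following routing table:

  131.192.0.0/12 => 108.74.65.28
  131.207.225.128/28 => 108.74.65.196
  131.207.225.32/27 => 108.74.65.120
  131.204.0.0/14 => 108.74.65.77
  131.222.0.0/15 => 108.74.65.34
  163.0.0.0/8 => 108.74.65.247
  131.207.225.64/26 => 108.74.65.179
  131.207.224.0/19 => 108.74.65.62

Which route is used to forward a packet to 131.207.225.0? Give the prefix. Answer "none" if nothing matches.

131.207.224.0/19

Entries matching 131.207.225.0:
  131.192.0.0/12 (131.192.0.0 - 131.207.255.255)
  131.204.0.0/14 (131.204.0.0 - 131.207.255.255)
  131.207.224.0/19 (131.207.224.0 - 131.207.255.255)
Most specific is 131.207.224.0/19.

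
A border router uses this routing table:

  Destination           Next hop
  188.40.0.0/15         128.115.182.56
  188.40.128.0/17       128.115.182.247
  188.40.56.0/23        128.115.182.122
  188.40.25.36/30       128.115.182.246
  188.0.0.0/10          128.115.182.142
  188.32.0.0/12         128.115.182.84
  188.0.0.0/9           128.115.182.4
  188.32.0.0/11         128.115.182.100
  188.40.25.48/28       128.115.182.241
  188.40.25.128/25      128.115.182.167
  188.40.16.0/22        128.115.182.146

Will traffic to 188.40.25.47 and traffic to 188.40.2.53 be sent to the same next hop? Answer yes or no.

yes

188.40.25.47: longest match 188.40.0.0/15 -> 128.115.182.56
188.40.2.53: longest match 188.40.0.0/15 -> 128.115.182.56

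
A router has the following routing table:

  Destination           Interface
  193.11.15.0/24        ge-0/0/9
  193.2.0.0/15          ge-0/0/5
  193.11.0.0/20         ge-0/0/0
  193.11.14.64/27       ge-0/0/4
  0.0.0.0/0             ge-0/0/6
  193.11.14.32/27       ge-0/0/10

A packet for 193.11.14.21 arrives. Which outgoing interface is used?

ge-0/0/0

Routes whose prefix contains 193.11.14.21:
  0.0.0.0/0 (default, matches everything) -> ge-0/0/6
  193.11.0.0/20 (193.11.0.0 - 193.11.15.255) -> ge-0/0/0
More-specific entries that do NOT match:
  193.11.14.64/27 (193.11.14.64 - 193.11.14.95) does not contain 193.11.14.21
  193.11.14.32/27 (193.11.14.32 - 193.11.14.63) does not contain 193.11.14.21
  193.11.15.0/24 (193.11.15.0 - 193.11.15.255) does not contain 193.11.14.21
Longest matching prefix is /20 -> interface ge-0/0/0.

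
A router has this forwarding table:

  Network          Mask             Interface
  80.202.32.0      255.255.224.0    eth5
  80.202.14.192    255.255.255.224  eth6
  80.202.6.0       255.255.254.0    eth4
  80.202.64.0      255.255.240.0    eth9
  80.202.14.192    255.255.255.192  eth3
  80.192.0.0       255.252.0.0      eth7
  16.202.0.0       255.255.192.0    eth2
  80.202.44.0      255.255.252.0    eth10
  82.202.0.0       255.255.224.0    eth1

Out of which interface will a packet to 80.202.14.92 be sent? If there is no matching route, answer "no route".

No entry's prefix contains 80.202.14.92; there is no default route.

no route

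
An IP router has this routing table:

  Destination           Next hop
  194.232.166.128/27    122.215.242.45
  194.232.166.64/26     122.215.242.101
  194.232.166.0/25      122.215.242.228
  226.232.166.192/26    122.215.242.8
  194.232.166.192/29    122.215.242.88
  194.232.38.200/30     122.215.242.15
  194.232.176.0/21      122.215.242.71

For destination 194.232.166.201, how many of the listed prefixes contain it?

No listed prefix contains 194.232.166.201.
Total matching entries: 0.

0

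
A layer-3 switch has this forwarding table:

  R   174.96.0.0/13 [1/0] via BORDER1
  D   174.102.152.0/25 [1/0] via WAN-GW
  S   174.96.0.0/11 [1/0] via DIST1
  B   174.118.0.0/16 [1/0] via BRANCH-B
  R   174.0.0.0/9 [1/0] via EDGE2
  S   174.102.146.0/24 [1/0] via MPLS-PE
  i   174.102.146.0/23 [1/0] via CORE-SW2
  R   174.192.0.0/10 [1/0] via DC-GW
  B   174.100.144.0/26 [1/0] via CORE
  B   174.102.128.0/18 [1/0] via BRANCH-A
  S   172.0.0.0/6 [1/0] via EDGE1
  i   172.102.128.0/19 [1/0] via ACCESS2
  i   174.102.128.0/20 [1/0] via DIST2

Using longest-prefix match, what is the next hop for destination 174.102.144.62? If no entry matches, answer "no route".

Routes whose prefix contains 174.102.144.62:
  172.0.0.0/6 (172.0.0.0 - 175.255.255.255) -> EDGE1
  174.0.0.0/9 (174.0.0.0 - 174.127.255.255) -> EDGE2
  174.96.0.0/11 (174.96.0.0 - 174.127.255.255) -> DIST1
  174.96.0.0/13 (174.96.0.0 - 174.103.255.255) -> BORDER1
  174.102.128.0/18 (174.102.128.0 - 174.102.191.255) -> BRANCH-A
More-specific entries that do NOT match:
  174.100.144.0/26 (174.100.144.0 - 174.100.144.63) does not contain 174.102.144.62
  174.102.152.0/25 (174.102.152.0 - 174.102.152.127) does not contain 174.102.144.62
  174.102.146.0/24 (174.102.146.0 - 174.102.146.255) does not contain 174.102.144.62
  174.102.146.0/23 (174.102.146.0 - 174.102.147.255) does not contain 174.102.144.62
  174.102.128.0/20 (174.102.128.0 - 174.102.143.255) does not contain 174.102.144.62
  172.102.128.0/19 (172.102.128.0 - 172.102.159.255) does not contain 174.102.144.62
Longest matching prefix is /18 -> next hop BRANCH-A.

BRANCH-A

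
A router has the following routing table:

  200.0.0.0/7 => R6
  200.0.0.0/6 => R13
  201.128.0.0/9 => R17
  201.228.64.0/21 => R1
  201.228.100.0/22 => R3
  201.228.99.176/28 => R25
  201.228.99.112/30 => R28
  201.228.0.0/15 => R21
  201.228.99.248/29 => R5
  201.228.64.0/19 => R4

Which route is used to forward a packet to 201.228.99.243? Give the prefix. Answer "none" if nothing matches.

Entries matching 201.228.99.243:
  200.0.0.0/6 (200.0.0.0 - 203.255.255.255)
  200.0.0.0/7 (200.0.0.0 - 201.255.255.255)
  201.128.0.0/9 (201.128.0.0 - 201.255.255.255)
  201.228.0.0/15 (201.228.0.0 - 201.229.255.255)
Most specific is 201.228.0.0/15.

201.228.0.0/15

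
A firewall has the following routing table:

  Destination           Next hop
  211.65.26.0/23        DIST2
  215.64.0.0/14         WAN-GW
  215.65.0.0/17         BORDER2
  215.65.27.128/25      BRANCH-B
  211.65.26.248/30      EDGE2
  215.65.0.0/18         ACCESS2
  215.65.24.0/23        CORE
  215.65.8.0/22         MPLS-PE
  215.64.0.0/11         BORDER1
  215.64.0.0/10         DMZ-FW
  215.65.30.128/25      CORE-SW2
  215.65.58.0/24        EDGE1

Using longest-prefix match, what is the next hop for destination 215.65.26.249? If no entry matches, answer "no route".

Routes whose prefix contains 215.65.26.249:
  215.64.0.0/10 (215.64.0.0 - 215.127.255.255) -> DMZ-FW
  215.64.0.0/11 (215.64.0.0 - 215.95.255.255) -> BORDER1
  215.64.0.0/14 (215.64.0.0 - 215.67.255.255) -> WAN-GW
  215.65.0.0/17 (215.65.0.0 - 215.65.127.255) -> BORDER2
  215.65.0.0/18 (215.65.0.0 - 215.65.63.255) -> ACCESS2
More-specific entries that do NOT match:
  211.65.26.248/30 (211.65.26.248 - 211.65.26.251) does not contain 215.65.26.249
  215.65.27.128/25 (215.65.27.128 - 215.65.27.255) does not contain 215.65.26.249
  215.65.30.128/25 (215.65.30.128 - 215.65.30.255) does not contain 215.65.26.249
  215.65.58.0/24 (215.65.58.0 - 215.65.58.255) does not contain 215.65.26.249
  211.65.26.0/23 (211.65.26.0 - 211.65.27.255) does not contain 215.65.26.249
  215.65.24.0/23 (215.65.24.0 - 215.65.25.255) does not contain 215.65.26.249
  215.65.8.0/22 (215.65.8.0 - 215.65.11.255) does not contain 215.65.26.249
Longest matching prefix is /18 -> next hop ACCESS2.

ACCESS2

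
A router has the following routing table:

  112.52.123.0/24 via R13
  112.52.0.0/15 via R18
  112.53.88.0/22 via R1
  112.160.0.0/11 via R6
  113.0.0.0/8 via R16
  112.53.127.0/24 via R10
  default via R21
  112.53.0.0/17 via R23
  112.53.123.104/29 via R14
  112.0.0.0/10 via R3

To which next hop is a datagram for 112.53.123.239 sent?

Routes whose prefix contains 112.53.123.239:
  0.0.0.0/0 (default, matches everything) -> R21
  112.0.0.0/10 (112.0.0.0 - 112.63.255.255) -> R3
  112.52.0.0/15 (112.52.0.0 - 112.53.255.255) -> R18
  112.53.0.0/17 (112.53.0.0 - 112.53.127.255) -> R23
More-specific entries that do NOT match:
  112.53.123.104/29 (112.53.123.104 - 112.53.123.111) does not contain 112.53.123.239
  112.52.123.0/24 (112.52.123.0 - 112.52.123.255) does not contain 112.53.123.239
  112.53.127.0/24 (112.53.127.0 - 112.53.127.255) does not contain 112.53.123.239
  112.53.88.0/22 (112.53.88.0 - 112.53.91.255) does not contain 112.53.123.239
Longest matching prefix is /17 -> next hop R23.

R23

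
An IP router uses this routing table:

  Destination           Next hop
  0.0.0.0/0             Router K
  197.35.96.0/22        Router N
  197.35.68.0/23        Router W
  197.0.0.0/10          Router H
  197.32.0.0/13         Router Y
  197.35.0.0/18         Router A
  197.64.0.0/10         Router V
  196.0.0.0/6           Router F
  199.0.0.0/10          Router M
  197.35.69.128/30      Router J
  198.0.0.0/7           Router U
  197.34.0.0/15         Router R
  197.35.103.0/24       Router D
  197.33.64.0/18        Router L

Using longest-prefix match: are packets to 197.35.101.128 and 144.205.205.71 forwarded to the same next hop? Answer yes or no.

no

197.35.101.128: longest match 197.34.0.0/15 -> Router R
144.205.205.71: longest match 0.0.0.0/0 -> Router K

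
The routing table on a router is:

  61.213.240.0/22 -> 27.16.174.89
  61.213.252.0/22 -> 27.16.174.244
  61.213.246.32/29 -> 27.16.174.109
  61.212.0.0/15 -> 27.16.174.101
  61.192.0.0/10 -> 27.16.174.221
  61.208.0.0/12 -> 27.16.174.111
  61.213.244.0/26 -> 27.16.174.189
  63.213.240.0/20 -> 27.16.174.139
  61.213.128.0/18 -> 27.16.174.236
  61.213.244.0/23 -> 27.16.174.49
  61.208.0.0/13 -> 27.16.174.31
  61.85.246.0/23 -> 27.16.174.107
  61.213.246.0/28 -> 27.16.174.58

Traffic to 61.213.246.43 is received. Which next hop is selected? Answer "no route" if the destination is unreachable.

27.16.174.101

Routes whose prefix contains 61.213.246.43:
  61.192.0.0/10 (61.192.0.0 - 61.255.255.255) -> 27.16.174.221
  61.208.0.0/12 (61.208.0.0 - 61.223.255.255) -> 27.16.174.111
  61.208.0.0/13 (61.208.0.0 - 61.215.255.255) -> 27.16.174.31
  61.212.0.0/15 (61.212.0.0 - 61.213.255.255) -> 27.16.174.101
More-specific entries that do NOT match:
  61.213.246.32/29 (61.213.246.32 - 61.213.246.39) does not contain 61.213.246.43
  61.213.246.0/28 (61.213.246.0 - 61.213.246.15) does not contain 61.213.246.43
  61.213.244.0/26 (61.213.244.0 - 61.213.244.63) does not contain 61.213.246.43
  61.213.244.0/23 (61.213.244.0 - 61.213.245.255) does not contain 61.213.246.43
  61.85.246.0/23 (61.85.246.0 - 61.85.247.255) does not contain 61.213.246.43
  61.213.240.0/22 (61.213.240.0 - 61.213.243.255) does not contain 61.213.246.43
  61.213.252.0/22 (61.213.252.0 - 61.213.255.255) does not contain 61.213.246.43
  63.213.240.0/20 (63.213.240.0 - 63.213.255.255) does not contain 61.213.246.43
  61.213.128.0/18 (61.213.128.0 - 61.213.191.255) does not contain 61.213.246.43
Longest matching prefix is /15 -> next hop 27.16.174.101.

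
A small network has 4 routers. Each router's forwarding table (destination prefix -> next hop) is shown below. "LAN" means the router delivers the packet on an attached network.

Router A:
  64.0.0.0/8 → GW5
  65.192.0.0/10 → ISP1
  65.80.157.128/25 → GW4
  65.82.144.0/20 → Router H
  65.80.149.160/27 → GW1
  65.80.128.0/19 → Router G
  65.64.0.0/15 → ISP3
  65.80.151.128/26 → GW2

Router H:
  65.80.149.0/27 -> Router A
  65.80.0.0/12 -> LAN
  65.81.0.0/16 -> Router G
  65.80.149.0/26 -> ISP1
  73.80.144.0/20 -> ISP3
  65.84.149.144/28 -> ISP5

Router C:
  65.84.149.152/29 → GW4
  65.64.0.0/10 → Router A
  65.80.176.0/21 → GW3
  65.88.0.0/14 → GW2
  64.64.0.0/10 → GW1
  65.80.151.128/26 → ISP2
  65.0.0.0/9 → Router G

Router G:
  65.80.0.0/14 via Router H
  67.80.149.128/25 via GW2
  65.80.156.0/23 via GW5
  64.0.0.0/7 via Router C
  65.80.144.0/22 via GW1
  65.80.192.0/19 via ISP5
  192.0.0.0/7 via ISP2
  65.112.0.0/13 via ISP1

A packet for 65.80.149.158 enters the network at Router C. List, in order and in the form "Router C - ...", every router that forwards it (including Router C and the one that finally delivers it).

At Router C: longest match for 65.80.149.158 is 65.64.0.0/10 -> Router A
At Router A: longest match for 65.80.149.158 is 65.80.128.0/19 -> Router G
At Router G: longest match for 65.80.149.158 is 65.80.0.0/14 -> Router H
At Router H: longest match for 65.80.149.158 is 65.80.0.0/12 -> LAN

Router C - Router A - Router G - Router H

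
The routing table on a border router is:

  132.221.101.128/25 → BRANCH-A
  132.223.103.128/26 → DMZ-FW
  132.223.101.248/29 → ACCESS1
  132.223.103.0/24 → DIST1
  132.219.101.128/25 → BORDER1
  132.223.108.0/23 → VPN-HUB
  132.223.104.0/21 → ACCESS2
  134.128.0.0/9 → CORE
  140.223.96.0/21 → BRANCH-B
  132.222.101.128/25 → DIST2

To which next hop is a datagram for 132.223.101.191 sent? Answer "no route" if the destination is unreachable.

no route

No entry's prefix contains 132.223.101.191; there is no default route.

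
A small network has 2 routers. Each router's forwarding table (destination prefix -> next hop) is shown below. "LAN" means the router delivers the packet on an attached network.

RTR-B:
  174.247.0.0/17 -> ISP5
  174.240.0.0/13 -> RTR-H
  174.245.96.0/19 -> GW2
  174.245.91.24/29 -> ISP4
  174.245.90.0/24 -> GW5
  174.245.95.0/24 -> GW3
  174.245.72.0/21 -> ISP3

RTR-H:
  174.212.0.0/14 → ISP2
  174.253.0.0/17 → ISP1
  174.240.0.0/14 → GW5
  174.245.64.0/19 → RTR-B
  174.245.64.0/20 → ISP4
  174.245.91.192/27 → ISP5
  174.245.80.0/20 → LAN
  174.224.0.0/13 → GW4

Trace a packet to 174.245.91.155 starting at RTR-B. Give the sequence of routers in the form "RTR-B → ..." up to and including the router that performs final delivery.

At RTR-B: longest match for 174.245.91.155 is 174.240.0.0/13 -> RTR-H
At RTR-H: longest match for 174.245.91.155 is 174.245.80.0/20 -> LAN

RTR-B → RTR-H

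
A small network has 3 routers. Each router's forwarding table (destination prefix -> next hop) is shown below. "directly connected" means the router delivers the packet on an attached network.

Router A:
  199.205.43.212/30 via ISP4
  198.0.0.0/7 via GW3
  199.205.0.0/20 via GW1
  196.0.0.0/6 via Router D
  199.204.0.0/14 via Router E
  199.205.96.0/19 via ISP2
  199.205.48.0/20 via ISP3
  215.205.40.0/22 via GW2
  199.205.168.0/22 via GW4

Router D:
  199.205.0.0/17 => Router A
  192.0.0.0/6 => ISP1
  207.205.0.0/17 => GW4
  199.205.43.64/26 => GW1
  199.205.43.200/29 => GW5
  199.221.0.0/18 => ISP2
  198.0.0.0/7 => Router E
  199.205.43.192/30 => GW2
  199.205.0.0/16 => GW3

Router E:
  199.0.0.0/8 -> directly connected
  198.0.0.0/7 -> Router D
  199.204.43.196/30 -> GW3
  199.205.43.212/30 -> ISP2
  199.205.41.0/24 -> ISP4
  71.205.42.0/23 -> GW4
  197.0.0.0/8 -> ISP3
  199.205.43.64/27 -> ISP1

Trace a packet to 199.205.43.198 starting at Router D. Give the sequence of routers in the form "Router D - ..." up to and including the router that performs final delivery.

At Router D: longest match for 199.205.43.198 is 199.205.0.0/17 -> Router A
At Router A: longest match for 199.205.43.198 is 199.204.0.0/14 -> Router E
At Router E: longest match for 199.205.43.198 is 199.0.0.0/8 -> directly connected

Router D - Router A - Router E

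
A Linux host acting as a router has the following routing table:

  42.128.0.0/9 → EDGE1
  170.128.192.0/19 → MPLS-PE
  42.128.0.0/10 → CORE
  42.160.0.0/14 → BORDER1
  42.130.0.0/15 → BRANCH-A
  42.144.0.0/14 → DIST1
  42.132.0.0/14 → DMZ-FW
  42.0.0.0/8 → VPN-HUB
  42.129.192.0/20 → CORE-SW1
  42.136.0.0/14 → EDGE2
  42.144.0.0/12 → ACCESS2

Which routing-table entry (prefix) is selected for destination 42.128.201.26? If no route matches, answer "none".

42.128.0.0/10

Entries matching 42.128.201.26:
  42.0.0.0/8 (42.0.0.0 - 42.255.255.255)
  42.128.0.0/9 (42.128.0.0 - 42.255.255.255)
  42.128.0.0/10 (42.128.0.0 - 42.191.255.255)
Most specific is 42.128.0.0/10.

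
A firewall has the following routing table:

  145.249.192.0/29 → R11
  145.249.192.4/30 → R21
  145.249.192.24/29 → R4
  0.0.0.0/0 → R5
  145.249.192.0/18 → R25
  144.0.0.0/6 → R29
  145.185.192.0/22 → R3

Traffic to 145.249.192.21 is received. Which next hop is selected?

R25

Routes whose prefix contains 145.249.192.21:
  0.0.0.0/0 (default, matches everything) -> R5
  144.0.0.0/6 (144.0.0.0 - 147.255.255.255) -> R29
  145.249.192.0/18 (145.249.192.0 - 145.249.255.255) -> R25
More-specific entries that do NOT match:
  145.249.192.4/30 (145.249.192.4 - 145.249.192.7) does not contain 145.249.192.21
  145.249.192.0/29 (145.249.192.0 - 145.249.192.7) does not contain 145.249.192.21
  145.249.192.24/29 (145.249.192.24 - 145.249.192.31) does not contain 145.249.192.21
  145.185.192.0/22 (145.185.192.0 - 145.185.195.255) does not contain 145.249.192.21
Longest matching prefix is /18 -> next hop R25.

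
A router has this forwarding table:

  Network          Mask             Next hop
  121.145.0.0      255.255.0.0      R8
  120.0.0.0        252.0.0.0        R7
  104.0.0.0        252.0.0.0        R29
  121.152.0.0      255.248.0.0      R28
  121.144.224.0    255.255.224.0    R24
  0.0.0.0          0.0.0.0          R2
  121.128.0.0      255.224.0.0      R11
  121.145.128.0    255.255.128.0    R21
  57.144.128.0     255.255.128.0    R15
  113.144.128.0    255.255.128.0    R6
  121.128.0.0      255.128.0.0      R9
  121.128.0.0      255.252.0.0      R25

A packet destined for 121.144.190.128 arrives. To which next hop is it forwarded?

R11

Routes whose prefix contains 121.144.190.128:
  0.0.0.0/0 (default, matches everything) -> R2
  120.0.0.0/6 (120.0.0.0 - 123.255.255.255) -> R7
  121.128.0.0/9 (121.128.0.0 - 121.255.255.255) -> R9
  121.128.0.0/11 (121.128.0.0 - 121.159.255.255) -> R11
More-specific entries that do NOT match:
  121.144.224.0/19 (121.144.224.0 - 121.144.255.255) does not contain 121.144.190.128
  121.145.128.0/17 (121.145.128.0 - 121.145.255.255) does not contain 121.144.190.128
  57.144.128.0/17 (57.144.128.0 - 57.144.255.255) does not contain 121.144.190.128
  113.144.128.0/17 (113.144.128.0 - 113.144.255.255) does not contain 121.144.190.128
  121.145.0.0/16 (121.145.0.0 - 121.145.255.255) does not contain 121.144.190.128
  121.128.0.0/14 (121.128.0.0 - 121.131.255.255) does not contain 121.144.190.128
  121.152.0.0/13 (121.152.0.0 - 121.159.255.255) does not contain 121.144.190.128
Longest matching prefix is /11 -> next hop R11.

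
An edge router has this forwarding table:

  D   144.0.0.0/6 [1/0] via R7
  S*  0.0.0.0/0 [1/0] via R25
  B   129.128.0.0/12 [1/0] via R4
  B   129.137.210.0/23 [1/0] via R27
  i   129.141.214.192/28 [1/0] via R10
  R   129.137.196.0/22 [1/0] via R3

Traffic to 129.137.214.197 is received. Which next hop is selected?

R4

Routes whose prefix contains 129.137.214.197:
  0.0.0.0/0 (default, matches everything) -> R25
  129.128.0.0/12 (129.128.0.0 - 129.143.255.255) -> R4
More-specific entries that do NOT match:
  129.141.214.192/28 (129.141.214.192 - 129.141.214.207) does not contain 129.137.214.197
  129.137.210.0/23 (129.137.210.0 - 129.137.211.255) does not contain 129.137.214.197
  129.137.196.0/22 (129.137.196.0 - 129.137.199.255) does not contain 129.137.214.197
Longest matching prefix is /12 -> next hop R4.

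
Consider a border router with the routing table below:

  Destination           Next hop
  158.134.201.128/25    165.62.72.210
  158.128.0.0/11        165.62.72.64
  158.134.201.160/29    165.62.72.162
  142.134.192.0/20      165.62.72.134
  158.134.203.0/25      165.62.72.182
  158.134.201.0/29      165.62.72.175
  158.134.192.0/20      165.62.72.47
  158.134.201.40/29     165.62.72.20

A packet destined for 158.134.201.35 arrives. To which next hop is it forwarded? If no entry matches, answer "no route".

165.62.72.47

Routes whose prefix contains 158.134.201.35:
  158.128.0.0/11 (158.128.0.0 - 158.159.255.255) -> 165.62.72.64
  158.134.192.0/20 (158.134.192.0 - 158.134.207.255) -> 165.62.72.47
More-specific entries that do NOT match:
  158.134.201.160/29 (158.134.201.160 - 158.134.201.167) does not contain 158.134.201.35
  158.134.201.0/29 (158.134.201.0 - 158.134.201.7) does not contain 158.134.201.35
  158.134.201.40/29 (158.134.201.40 - 158.134.201.47) does not contain 158.134.201.35
  158.134.201.128/25 (158.134.201.128 - 158.134.201.255) does not contain 158.134.201.35
  158.134.203.0/25 (158.134.203.0 - 158.134.203.127) does not contain 158.134.201.35
Longest matching prefix is /20 -> next hop 165.62.72.47.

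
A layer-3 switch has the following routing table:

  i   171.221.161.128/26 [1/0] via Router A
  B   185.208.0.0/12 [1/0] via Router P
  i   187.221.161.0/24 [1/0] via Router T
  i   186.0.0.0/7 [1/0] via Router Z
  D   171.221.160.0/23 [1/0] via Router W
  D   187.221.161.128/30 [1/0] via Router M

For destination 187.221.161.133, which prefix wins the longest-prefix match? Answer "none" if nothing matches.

187.221.161.0/24

Entries matching 187.221.161.133:
  186.0.0.0/7 (186.0.0.0 - 187.255.255.255)
  187.221.161.0/24 (187.221.161.0 - 187.221.161.255)
Most specific is 187.221.161.0/24.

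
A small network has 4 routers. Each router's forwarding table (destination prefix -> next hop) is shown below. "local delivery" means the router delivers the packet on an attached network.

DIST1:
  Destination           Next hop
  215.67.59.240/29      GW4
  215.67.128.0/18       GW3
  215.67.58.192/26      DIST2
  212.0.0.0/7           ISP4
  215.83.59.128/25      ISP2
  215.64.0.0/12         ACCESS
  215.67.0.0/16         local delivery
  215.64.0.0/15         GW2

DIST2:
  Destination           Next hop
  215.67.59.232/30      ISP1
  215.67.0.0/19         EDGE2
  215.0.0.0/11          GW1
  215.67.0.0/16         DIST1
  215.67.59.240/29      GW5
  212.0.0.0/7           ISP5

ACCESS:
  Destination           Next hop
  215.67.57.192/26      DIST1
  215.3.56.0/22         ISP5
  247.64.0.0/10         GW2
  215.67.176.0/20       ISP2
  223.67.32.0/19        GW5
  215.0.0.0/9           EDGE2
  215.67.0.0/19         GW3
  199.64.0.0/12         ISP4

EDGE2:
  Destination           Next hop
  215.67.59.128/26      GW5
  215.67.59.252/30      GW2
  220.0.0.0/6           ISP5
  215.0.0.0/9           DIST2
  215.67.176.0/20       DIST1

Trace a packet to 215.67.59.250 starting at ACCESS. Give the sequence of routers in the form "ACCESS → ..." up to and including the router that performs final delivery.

At ACCESS: longest match for 215.67.59.250 is 215.0.0.0/9 -> EDGE2
At EDGE2: longest match for 215.67.59.250 is 215.0.0.0/9 -> DIST2
At DIST2: longest match for 215.67.59.250 is 215.67.0.0/16 -> DIST1
At DIST1: longest match for 215.67.59.250 is 215.67.0.0/16 -> local delivery

ACCESS → EDGE2 → DIST2 → DIST1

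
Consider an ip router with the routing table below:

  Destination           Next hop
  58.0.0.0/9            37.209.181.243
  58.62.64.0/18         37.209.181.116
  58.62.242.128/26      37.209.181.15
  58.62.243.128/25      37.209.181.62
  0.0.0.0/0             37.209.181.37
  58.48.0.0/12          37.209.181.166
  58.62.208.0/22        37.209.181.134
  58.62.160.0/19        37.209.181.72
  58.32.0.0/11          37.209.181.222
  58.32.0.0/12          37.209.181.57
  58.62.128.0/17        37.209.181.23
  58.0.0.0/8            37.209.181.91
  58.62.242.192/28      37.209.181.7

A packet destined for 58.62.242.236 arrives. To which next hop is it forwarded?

Routes whose prefix contains 58.62.242.236:
  0.0.0.0/0 (default, matches everything) -> 37.209.181.37
  58.0.0.0/8 (58.0.0.0 - 58.255.255.255) -> 37.209.181.91
  58.0.0.0/9 (58.0.0.0 - 58.127.255.255) -> 37.209.181.243
  58.32.0.0/11 (58.32.0.0 - 58.63.255.255) -> 37.209.181.222
  58.48.0.0/12 (58.48.0.0 - 58.63.255.255) -> 37.209.181.166
  58.62.128.0/17 (58.62.128.0 - 58.62.255.255) -> 37.209.181.23
More-specific entries that do NOT match:
  58.62.242.192/28 (58.62.242.192 - 58.62.242.207) does not contain 58.62.242.236
  58.62.242.128/26 (58.62.242.128 - 58.62.242.191) does not contain 58.62.242.236
  58.62.243.128/25 (58.62.243.128 - 58.62.243.255) does not contain 58.62.242.236
  58.62.208.0/22 (58.62.208.0 - 58.62.211.255) does not contain 58.62.242.236
  58.62.160.0/19 (58.62.160.0 - 58.62.191.255) does not contain 58.62.242.236
  58.62.64.0/18 (58.62.64.0 - 58.62.127.255) does not contain 58.62.242.236
Longest matching prefix is /17 -> next hop 37.209.181.23.

37.209.181.23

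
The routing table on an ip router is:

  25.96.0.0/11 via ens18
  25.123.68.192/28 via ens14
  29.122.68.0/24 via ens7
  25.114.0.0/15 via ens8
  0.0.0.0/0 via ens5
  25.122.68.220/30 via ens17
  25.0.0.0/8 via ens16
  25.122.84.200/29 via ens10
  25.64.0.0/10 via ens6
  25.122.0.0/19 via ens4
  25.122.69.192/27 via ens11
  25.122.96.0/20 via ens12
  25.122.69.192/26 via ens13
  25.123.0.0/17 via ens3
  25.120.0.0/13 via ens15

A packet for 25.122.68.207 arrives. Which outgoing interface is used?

ens15

Routes whose prefix contains 25.122.68.207:
  0.0.0.0/0 (default, matches everything) -> ens5
  25.0.0.0/8 (25.0.0.0 - 25.255.255.255) -> ens16
  25.64.0.0/10 (25.64.0.0 - 25.127.255.255) -> ens6
  25.96.0.0/11 (25.96.0.0 - 25.127.255.255) -> ens18
  25.120.0.0/13 (25.120.0.0 - 25.127.255.255) -> ens15
More-specific entries that do NOT match:
  25.122.68.220/30 (25.122.68.220 - 25.122.68.223) does not contain 25.122.68.207
  25.122.84.200/29 (25.122.84.200 - 25.122.84.207) does not contain 25.122.68.207
  25.123.68.192/28 (25.123.68.192 - 25.123.68.207) does not contain 25.122.68.207
  25.122.69.192/27 (25.122.69.192 - 25.122.69.223) does not contain 25.122.68.207
  25.122.69.192/26 (25.122.69.192 - 25.122.69.255) does not contain 25.122.68.207
  29.122.68.0/24 (29.122.68.0 - 29.122.68.255) does not contain 25.122.68.207
  25.122.96.0/20 (25.122.96.0 - 25.122.111.255) does not contain 25.122.68.207
  25.122.0.0/19 (25.122.0.0 - 25.122.31.255) does not contain 25.122.68.207
  25.123.0.0/17 (25.123.0.0 - 25.123.127.255) does not contain 25.122.68.207
  25.114.0.0/15 (25.114.0.0 - 25.115.255.255) does not contain 25.122.68.207
Longest matching prefix is /13 -> interface ens15.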